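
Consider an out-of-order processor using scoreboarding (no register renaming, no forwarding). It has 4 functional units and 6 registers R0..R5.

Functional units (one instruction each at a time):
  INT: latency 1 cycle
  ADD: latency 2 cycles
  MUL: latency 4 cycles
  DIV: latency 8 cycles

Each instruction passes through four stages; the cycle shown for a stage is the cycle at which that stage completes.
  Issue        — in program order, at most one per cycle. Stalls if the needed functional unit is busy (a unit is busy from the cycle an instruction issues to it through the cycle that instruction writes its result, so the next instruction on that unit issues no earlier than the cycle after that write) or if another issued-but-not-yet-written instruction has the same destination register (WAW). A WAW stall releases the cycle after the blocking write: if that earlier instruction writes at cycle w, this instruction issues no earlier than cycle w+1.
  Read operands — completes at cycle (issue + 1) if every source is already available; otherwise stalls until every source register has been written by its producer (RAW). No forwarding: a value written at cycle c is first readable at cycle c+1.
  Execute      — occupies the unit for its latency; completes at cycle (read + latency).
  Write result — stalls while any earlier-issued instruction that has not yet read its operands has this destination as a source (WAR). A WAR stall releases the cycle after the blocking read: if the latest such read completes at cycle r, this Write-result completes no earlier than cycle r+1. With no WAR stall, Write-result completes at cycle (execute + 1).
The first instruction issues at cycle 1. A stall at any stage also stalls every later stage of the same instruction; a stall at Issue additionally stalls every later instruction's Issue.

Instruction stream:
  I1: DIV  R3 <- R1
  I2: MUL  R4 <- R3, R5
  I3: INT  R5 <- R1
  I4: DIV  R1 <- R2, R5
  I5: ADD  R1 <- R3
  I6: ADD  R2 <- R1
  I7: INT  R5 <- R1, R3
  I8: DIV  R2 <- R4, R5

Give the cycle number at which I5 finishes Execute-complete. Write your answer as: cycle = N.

c1: I1 issues→DIV
c2: I1 reads | I2 issues→MUL
c3: I3 issues→INT
c4: I3 reads
c5: I3 exec-done
c10: I1 exec-done
c11: I1 writes R3
c12: I2 reads | I4 issues→DIV
c13: I3 writes R5
c14: I4 reads
c16: I2 exec-done
c17: I2 writes R4
c22: I4 exec-done
c23: I4 writes R1
c24: I5 issues→ADD
c25: I5 reads
c27: I5 exec-done
c28: I5 writes R1
c29: I6 issues→ADD
c30: I6 reads | I7 issues→INT
c31: I7 reads
c32: I6 exec-done | I7 exec-done
c33: I6 writes R2 | I7 writes R5
c34: I8 issues→DIV
c35: I8 reads
c43: I8 exec-done
c44: I8 writes R2

cycle = 27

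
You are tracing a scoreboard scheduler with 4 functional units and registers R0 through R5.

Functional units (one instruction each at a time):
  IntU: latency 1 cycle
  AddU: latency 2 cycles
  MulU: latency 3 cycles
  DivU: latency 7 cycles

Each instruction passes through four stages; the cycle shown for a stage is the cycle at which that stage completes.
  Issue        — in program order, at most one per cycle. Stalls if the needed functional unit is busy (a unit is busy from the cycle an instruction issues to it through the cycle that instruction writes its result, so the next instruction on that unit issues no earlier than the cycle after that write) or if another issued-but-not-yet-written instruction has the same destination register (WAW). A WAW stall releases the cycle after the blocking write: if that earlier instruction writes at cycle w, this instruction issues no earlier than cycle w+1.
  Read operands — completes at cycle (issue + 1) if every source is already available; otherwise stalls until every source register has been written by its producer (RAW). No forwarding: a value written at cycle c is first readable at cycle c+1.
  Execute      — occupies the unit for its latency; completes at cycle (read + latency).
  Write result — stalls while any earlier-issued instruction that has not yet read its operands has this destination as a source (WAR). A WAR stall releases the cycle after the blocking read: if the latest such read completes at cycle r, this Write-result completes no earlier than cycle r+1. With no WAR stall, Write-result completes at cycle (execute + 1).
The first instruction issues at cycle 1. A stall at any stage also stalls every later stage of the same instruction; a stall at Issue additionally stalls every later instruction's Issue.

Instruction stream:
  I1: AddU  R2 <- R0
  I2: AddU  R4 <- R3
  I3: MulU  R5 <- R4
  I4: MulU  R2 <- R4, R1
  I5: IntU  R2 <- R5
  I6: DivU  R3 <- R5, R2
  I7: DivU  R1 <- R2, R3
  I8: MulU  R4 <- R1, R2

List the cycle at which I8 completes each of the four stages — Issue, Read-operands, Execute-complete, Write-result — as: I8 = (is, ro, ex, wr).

I8 = (36, 45, 48, 49)

c1: issue I1 (AddU)
c2: I1 read-ops
c4: I1 finished on AddU
c5: I1→R2
c6: issue I2 (AddU)
c7: I2 read-ops; issue I3 (MulU)
c9: I2 finished on AddU
c10: I2→R4
c11: I3 read-ops
c14: I3 finished on MulU
c15: I3→R5
c16: issue I4 (MulU)
c17: I4 read-ops
c20: I4 finished on MulU
c21: I4→R2
c22: issue I5 (IntU)
c23: I5 read-ops; issue I6 (DivU)
c24: I5 finished on IntU
c25: I5→R2
c26: I6 read-ops
c33: I6 finished on DivU
c34: I6→R3
c35: issue I7 (DivU)
c36: I7 read-ops; issue I8 (MulU)
c43: I7 finished on DivU
c44: I7→R1
c45: I8 read-ops
c48: I8 finished on MulU
c49: I8→R4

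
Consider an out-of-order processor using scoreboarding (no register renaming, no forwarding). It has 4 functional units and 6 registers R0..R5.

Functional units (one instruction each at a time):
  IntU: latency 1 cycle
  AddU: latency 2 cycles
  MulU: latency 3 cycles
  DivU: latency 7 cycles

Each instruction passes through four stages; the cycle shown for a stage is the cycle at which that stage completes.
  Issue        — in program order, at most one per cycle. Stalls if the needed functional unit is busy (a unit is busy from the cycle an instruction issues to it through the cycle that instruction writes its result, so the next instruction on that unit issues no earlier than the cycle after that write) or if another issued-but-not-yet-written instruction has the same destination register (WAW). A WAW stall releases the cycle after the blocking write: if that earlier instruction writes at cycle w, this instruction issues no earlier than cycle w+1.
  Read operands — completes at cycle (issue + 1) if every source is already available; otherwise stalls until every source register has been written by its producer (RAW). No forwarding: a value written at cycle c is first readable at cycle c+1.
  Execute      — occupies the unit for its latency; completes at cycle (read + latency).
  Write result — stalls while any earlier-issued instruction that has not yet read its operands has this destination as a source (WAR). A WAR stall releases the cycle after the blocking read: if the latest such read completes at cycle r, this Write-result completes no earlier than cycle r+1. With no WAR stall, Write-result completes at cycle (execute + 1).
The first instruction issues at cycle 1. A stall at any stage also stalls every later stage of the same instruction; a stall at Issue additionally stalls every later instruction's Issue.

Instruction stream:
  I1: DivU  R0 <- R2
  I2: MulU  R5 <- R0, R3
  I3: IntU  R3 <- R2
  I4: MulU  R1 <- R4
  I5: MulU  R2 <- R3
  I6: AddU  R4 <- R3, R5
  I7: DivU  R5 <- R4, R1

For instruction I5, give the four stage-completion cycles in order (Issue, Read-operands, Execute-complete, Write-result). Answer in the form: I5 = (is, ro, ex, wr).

I5 = (22, 23, 26, 27)

cycle 1: I1 issues→DivU
cycle 2: I1 reads, I2 issues→MulU
cycle 3: I3 issues→IntU
cycle 4: I3 reads
cycle 5: I3 exec-done
cycle 9: I1 exec-done
cycle 10: I1 writes R0
cycle 11: I2 reads
cycle 12: I3 writes R3
cycle 14: I2 exec-done
cycle 15: I2 writes R5
cycle 16: I4 issues→MulU
cycle 17: I4 reads
cycle 20: I4 exec-done
cycle 21: I4 writes R1
cycle 22: I5 issues→MulU
cycle 23: I5 reads, I6 issues→AddU
cycle 24: I6 reads, I7 issues→DivU
cycle 26: I5 exec-done, I6 exec-done
cycle 27: I5 writes R2, I6 writes R4
cycle 28: I7 reads
cycle 35: I7 exec-done
cycle 36: I7 writes R5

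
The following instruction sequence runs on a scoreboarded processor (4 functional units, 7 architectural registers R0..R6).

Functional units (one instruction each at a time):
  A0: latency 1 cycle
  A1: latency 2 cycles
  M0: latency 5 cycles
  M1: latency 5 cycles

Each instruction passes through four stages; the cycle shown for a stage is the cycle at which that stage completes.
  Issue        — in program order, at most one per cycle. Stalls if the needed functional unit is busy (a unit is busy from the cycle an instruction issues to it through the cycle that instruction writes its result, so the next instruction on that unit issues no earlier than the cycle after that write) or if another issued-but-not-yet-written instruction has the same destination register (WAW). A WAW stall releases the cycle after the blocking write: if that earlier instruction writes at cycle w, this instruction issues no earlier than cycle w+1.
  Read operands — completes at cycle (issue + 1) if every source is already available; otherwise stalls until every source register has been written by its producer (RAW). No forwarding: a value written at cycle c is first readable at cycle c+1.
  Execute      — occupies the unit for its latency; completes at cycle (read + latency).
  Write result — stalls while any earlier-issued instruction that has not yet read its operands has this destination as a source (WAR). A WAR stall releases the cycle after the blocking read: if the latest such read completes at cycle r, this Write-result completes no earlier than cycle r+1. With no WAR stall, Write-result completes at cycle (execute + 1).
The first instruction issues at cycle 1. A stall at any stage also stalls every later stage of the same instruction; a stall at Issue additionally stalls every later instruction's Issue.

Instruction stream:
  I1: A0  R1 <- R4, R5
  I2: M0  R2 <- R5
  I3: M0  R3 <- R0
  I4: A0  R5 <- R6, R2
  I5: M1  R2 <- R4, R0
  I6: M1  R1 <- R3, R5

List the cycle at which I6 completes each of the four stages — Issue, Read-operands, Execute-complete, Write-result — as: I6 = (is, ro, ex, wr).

c1: I1 issues→A0
c2: I1 reads · I2 issues→M0
c3: I1 exec-done · I2 reads
c4: I1 writes R1
c8: I2 exec-done
c9: I2 writes R2
c10: I3 issues→M0
c11: I3 reads · I4 issues→A0
c12: I4 reads · I5 issues→M1
c13: I4 exec-done · I5 reads
c14: I4 writes R5
c16: I3 exec-done
c17: I3 writes R3
c18: I5 exec-done
c19: I5 writes R2
c20: I6 issues→M1
c21: I6 reads
c26: I6 exec-done
c27: I6 writes R1

I6 = (20, 21, 26, 27)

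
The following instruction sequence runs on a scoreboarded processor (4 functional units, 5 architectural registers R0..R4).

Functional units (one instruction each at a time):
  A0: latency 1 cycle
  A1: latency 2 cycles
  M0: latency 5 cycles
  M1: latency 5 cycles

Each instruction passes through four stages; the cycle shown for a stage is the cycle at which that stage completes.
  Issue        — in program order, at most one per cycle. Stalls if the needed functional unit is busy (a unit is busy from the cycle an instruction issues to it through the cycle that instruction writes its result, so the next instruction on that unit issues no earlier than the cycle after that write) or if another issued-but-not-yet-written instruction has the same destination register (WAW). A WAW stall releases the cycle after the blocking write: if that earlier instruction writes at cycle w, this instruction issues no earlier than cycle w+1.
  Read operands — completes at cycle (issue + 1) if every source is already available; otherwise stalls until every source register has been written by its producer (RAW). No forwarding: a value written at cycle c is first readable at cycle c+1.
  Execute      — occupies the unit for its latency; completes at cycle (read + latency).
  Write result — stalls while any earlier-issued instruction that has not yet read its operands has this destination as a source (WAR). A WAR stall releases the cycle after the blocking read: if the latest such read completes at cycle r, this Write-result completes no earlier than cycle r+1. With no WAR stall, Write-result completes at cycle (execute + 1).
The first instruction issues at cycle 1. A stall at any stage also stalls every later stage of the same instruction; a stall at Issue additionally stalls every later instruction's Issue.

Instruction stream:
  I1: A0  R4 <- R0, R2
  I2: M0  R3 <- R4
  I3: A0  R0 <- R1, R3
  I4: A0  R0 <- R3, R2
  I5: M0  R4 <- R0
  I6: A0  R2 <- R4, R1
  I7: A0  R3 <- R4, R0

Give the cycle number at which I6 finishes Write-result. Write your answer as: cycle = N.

cycle = 28

1) issue 1, read 2, done 3, write 4
2) issue 2, read 5, done 10, write 11  <RAW R4: wait I1 write@4>
3) issue 5, read 12, done 13, write 14  <struct: A0 busy until I1 writes@4 / RAW R3: wait I2 write@11>
4) issue 15, read 16, done 17, write 18  <struct: A0 busy until I3 writes@14>
5) issue 16, read 19, done 24, write 25  <RAW R0: wait I4 write@18>
6) issue 19, read 26, done 27, write 28  <struct: A0 busy until I4 writes@18 / RAW R4: wait I5 write@25>
7) issue 29, read 30, done 31, write 32  <struct: A0 busy until I6 writes@28>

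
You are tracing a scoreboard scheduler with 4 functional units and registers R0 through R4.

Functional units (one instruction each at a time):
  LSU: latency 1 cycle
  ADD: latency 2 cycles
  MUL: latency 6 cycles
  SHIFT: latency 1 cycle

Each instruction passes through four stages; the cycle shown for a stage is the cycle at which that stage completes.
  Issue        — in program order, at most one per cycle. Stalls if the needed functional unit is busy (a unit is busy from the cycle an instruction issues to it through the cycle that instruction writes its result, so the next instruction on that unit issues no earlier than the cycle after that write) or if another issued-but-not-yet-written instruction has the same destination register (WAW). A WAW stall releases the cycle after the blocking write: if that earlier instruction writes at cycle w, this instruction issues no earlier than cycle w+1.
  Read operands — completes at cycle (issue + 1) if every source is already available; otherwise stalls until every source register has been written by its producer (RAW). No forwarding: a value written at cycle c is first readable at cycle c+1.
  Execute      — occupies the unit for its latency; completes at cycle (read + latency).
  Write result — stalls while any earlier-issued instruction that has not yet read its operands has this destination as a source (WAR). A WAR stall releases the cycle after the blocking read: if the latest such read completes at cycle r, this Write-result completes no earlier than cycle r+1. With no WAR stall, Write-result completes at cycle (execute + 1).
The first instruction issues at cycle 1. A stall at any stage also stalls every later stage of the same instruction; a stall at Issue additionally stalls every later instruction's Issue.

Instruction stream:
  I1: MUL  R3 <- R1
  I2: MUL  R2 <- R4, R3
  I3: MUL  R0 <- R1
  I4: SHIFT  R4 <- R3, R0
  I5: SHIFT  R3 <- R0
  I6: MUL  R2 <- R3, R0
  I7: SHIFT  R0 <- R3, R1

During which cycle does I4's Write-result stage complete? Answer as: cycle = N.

cycle = 30

[I1] 1/2/8/9
[I2] 10/11/17/18  (struct: MUL busy until I1 writes@9)
[I3] 19/20/26/27  (struct: MUL busy until I2 writes@18)
[I4] 20/28/29/30  (RAW R0: wait I3 write@27)
[I5] 31/32/33/34  (struct: SHIFT busy until I4 writes@30)
[I6] 32/35/41/42  (RAW R3: wait I5 write@34)
[I7] 35/36/37/38  (struct: SHIFT busy until I5 writes@34)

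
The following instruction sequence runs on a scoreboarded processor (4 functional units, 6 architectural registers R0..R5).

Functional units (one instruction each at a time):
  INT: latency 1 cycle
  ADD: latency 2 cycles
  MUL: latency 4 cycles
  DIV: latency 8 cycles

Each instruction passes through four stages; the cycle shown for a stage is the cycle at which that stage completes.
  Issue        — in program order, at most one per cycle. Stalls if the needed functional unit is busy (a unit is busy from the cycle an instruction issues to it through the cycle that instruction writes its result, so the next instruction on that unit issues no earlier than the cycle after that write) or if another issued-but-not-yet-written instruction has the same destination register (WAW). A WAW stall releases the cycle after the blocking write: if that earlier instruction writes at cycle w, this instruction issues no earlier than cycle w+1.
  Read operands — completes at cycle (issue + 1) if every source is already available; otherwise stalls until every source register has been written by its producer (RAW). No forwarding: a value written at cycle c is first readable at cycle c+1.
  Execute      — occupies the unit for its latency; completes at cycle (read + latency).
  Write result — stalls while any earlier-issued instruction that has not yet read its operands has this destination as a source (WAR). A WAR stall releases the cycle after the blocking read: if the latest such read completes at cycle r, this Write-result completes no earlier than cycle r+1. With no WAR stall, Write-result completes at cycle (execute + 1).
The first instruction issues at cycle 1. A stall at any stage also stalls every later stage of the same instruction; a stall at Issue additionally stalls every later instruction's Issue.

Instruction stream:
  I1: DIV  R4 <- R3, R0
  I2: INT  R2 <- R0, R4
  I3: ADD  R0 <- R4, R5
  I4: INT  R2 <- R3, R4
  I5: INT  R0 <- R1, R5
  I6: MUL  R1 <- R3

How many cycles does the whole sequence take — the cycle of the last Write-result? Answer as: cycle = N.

cycle = 26

cycle 1: issue I1 (DIV)
cycle 2: I1 read-ops; issue I2 (INT)
cycle 3: issue I3 (ADD)
cycle 10: I1 finished on DIV
cycle 11: I1→R4
cycle 12: I2 read-ops; I3 read-ops
cycle 13: I2 finished on INT
cycle 14: I2→R2; I3 finished on ADD
cycle 15: I3→R0; issue I4 (INT)
cycle 16: I4 read-ops
cycle 17: I4 finished on INT
cycle 18: I4→R2
cycle 19: issue I5 (INT)
cycle 20: I5 read-ops; issue I6 (MUL)
cycle 21: I5 finished on INT; I6 read-ops
cycle 22: I5→R0
cycle 25: I6 finished on MUL
cycle 26: I6→R1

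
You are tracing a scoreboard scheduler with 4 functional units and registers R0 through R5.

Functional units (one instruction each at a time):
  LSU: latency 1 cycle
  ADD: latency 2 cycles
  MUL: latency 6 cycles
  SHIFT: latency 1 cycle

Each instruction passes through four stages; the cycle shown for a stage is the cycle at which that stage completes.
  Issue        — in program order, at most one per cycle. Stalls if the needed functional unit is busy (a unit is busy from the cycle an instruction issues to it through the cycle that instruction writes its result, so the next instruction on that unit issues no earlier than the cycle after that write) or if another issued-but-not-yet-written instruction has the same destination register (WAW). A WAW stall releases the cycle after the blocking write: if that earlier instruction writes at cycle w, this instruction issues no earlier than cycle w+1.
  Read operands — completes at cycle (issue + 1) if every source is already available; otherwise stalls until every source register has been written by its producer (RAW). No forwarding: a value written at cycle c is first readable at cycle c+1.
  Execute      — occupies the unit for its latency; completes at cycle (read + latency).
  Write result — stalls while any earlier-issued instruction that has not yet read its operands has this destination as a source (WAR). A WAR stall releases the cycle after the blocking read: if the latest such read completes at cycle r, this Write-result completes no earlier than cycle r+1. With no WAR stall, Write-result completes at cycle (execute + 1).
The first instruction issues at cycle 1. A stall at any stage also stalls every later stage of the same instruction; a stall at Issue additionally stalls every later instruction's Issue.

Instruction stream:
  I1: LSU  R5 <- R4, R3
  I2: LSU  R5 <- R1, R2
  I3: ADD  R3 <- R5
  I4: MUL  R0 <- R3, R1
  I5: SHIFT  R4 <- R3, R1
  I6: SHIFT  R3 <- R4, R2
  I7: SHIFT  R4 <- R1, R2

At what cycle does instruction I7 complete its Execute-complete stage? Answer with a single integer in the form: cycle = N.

cycle = 22

c1: I1 issues→LSU
c2: I1 reads
c3: I1 exec-done
c4: I1 writes R5
c5: I2 issues→LSU
c6: I2 reads, I3 issues→ADD
c7: I2 exec-done, I4 issues→MUL
c8: I2 writes R5, I5 issues→SHIFT
c9: I3 reads
c11: I3 exec-done
c12: I3 writes R3
c13: I4 reads, I5 reads
c14: I5 exec-done
c15: I5 writes R4
c16: I6 issues→SHIFT
c17: I6 reads
c18: I6 exec-done
c19: I4 exec-done, I6 writes R3
c20: I4 writes R0, I7 issues→SHIFT
c21: I7 reads
c22: I7 exec-done
c23: I7 writes R4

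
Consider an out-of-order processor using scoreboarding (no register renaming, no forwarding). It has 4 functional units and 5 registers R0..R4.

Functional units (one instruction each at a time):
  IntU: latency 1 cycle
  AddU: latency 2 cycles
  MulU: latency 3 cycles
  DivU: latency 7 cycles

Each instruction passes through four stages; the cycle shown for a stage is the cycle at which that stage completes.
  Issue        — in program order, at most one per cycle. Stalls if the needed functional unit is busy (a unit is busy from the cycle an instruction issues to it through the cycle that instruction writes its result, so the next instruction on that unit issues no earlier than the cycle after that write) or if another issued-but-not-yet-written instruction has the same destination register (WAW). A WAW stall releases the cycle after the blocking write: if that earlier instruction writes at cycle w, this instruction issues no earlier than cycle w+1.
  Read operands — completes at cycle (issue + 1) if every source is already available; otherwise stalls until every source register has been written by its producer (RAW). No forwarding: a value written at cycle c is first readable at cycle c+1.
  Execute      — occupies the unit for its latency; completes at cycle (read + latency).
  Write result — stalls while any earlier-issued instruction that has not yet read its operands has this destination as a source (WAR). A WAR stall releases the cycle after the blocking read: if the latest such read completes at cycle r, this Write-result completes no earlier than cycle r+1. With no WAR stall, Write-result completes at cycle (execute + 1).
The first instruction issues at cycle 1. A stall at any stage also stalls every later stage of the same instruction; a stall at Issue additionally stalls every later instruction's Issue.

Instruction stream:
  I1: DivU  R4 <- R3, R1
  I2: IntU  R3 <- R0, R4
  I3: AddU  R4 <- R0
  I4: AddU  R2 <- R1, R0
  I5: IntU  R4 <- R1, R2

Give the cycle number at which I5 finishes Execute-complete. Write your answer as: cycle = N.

cycle = 22

t=1  issue I1 (DivU)
t=2  I1 read-ops, issue I2 (IntU)
t=9  I1 finished on DivU
t=10  I1→R4
t=11  I2 read-ops, issue I3 (AddU)
t=12  I2 finished on IntU, I3 read-ops
t=13  I2→R3
t=14  I3 finished on AddU
t=15  I3→R4
t=16  issue I4 (AddU)
t=17  I4 read-ops, issue I5 (IntU)
t=19  I4 finished on AddU
t=20  I4→R2
t=21  I5 read-ops
t=22  I5 finished on IntU
t=23  I5→R4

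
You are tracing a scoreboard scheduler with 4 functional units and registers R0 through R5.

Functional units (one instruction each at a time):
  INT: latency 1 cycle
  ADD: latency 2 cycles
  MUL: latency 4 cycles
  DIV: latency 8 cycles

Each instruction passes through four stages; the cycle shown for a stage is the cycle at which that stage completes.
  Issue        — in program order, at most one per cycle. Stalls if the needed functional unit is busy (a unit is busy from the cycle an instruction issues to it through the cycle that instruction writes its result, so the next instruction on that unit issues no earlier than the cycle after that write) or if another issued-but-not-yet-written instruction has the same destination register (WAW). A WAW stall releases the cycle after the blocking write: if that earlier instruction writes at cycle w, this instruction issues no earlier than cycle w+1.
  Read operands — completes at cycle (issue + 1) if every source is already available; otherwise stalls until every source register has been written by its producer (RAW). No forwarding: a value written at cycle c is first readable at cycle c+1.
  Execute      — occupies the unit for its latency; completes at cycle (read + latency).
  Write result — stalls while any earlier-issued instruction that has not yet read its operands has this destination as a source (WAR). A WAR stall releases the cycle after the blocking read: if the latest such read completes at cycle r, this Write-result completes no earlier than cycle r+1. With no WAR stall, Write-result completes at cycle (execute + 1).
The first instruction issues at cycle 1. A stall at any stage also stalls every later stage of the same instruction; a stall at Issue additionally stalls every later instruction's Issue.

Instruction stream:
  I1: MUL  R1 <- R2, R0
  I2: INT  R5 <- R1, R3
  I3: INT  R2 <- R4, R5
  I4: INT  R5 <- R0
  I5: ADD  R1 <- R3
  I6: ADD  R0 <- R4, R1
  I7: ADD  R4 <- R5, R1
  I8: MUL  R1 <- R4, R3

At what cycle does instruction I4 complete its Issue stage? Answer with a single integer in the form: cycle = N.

cycle = 15

[1] issue I1 (MUL)
[2] I1 read-ops | issue I2 (INT)
[6] I1 finished on MUL
[7] I1→R1
[8] I2 read-ops
[9] I2 finished on INT
[10] I2→R5
[11] issue I3 (INT)
[12] I3 read-ops
[13] I3 finished on INT
[14] I3→R2
[15] issue I4 (INT)
[16] I4 read-ops | issue I5 (ADD)
[17] I4 finished on INT | I5 read-ops
[18] I4→R5
[19] I5 finished on ADD
[20] I5→R1
[21] issue I6 (ADD)
[22] I6 read-ops
[24] I6 finished on ADD
[25] I6→R0
[26] issue I7 (ADD)
[27] I7 read-ops | issue I8 (MUL)
[29] I7 finished on ADD
[30] I7→R4
[31] I8 read-ops
[35] I8 finished on MUL
[36] I8→R1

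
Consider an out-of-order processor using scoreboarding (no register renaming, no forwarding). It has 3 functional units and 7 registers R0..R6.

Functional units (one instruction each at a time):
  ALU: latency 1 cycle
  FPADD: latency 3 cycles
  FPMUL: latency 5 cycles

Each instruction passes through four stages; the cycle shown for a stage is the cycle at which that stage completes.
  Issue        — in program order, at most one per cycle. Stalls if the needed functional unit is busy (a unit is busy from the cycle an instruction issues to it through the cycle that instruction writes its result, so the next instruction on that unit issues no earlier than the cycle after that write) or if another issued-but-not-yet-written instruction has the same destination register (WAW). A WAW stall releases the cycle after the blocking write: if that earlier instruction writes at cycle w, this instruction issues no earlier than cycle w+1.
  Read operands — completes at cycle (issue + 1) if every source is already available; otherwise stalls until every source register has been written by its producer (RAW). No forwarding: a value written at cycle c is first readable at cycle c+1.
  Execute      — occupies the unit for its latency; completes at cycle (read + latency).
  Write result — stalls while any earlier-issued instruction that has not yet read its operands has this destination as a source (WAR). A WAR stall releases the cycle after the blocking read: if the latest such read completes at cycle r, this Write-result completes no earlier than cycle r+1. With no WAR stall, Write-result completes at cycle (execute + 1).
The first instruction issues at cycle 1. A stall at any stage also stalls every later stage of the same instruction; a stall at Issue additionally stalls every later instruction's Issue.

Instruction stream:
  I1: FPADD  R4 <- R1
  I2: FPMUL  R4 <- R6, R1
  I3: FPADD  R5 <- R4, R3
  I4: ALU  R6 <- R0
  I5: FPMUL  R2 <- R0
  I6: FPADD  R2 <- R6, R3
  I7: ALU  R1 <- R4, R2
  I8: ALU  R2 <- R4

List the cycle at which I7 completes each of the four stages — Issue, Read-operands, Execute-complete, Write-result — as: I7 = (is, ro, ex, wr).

  I1 | 1 | 2 | 5 | 6
  I2 | 7 | 8 | 13 | 14   WAW R4: wait I1 write@6
  I3 | 8 | 15 | 18 | 19   RAW R4: wait I2 write@14
  I4 | 9 | 10 | 11 | 12
  I5 | 15 | 16 | 21 | 22   struct: FPMUL busy until I2 writes@14
  I6 | 23 | 24 | 27 | 28   WAW R2: wait I5 write@22
  I7 | 24 | 29 | 30 | 31   RAW R2: wait I6 write@28
  I8 | 32 | 33 | 34 | 35   struct: ALU busy until I7 writes@31

I7 = (24, 29, 30, 31)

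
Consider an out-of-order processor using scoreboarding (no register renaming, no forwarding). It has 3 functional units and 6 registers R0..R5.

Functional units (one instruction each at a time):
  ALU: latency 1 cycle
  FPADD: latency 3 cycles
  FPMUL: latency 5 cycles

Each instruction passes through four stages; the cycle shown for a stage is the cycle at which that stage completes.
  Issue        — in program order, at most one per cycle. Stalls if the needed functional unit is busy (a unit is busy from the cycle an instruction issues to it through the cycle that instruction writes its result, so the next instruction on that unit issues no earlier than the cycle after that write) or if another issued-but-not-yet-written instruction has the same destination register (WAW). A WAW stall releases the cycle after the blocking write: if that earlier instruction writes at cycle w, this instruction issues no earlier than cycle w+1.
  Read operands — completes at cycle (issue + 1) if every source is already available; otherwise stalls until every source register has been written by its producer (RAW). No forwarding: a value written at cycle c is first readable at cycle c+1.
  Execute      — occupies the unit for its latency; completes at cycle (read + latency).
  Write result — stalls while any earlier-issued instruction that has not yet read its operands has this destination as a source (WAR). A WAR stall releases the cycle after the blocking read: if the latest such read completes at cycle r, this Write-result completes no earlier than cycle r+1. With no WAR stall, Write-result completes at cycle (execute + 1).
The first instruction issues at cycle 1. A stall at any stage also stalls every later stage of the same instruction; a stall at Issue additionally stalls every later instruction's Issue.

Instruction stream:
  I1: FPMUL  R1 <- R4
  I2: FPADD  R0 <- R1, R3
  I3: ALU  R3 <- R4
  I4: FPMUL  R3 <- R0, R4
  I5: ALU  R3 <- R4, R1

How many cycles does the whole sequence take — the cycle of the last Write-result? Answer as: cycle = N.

1) issue 1, read 2, done 7, write 8
2) issue 2, read 9, done 12, write 13  <RAW R1: wait I1 write@8>
3) issue 3, read 4, done 5, write 10  <WAR R3: wait I2 read@9>
4) issue 11, read 14, done 19, write 20  <WAW R3: wait I3 write@10 / RAW R0: wait I2 write@13>
5) issue 21, read 22, done 23, write 24  <WAW R3: wait I4 write@20>

cycle = 24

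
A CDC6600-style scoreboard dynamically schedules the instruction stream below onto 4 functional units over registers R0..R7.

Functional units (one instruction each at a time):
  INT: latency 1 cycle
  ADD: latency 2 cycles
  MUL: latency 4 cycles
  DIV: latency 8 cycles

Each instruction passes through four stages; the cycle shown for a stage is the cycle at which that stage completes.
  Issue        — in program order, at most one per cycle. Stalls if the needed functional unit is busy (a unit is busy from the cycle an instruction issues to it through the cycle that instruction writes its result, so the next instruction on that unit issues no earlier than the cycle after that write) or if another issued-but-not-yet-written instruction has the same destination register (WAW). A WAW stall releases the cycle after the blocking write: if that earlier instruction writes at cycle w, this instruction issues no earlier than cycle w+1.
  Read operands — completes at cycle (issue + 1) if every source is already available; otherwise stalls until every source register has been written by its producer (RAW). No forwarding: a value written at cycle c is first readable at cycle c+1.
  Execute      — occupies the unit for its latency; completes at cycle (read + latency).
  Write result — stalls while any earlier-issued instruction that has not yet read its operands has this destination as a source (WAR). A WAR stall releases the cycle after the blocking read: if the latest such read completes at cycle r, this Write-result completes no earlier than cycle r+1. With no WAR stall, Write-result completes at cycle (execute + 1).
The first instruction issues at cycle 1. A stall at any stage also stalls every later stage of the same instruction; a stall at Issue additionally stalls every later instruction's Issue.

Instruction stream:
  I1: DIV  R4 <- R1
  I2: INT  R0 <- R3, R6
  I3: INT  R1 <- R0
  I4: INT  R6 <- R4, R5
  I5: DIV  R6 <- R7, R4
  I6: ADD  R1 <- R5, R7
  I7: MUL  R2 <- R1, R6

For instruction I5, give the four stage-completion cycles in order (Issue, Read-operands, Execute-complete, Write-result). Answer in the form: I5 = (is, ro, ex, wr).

I5 = (15, 16, 24, 25)

  I1 | 1 | 2 | 10 | 11
  I2 | 2 | 3 | 4 | 5
  I3 | 6 | 7 | 8 | 9   struct: INT busy until I2 writes@5
  I4 | 10 | 12 | 13 | 14   struct: INT busy until I3 writes@9 · RAW R4: wait I1 write@11
  I5 | 15 | 16 | 24 | 25   WAW R6: wait I4 write@14
  I6 | 16 | 17 | 19 | 20
  I7 | 17 | 26 | 30 | 31   RAW R6: wait I5 write@25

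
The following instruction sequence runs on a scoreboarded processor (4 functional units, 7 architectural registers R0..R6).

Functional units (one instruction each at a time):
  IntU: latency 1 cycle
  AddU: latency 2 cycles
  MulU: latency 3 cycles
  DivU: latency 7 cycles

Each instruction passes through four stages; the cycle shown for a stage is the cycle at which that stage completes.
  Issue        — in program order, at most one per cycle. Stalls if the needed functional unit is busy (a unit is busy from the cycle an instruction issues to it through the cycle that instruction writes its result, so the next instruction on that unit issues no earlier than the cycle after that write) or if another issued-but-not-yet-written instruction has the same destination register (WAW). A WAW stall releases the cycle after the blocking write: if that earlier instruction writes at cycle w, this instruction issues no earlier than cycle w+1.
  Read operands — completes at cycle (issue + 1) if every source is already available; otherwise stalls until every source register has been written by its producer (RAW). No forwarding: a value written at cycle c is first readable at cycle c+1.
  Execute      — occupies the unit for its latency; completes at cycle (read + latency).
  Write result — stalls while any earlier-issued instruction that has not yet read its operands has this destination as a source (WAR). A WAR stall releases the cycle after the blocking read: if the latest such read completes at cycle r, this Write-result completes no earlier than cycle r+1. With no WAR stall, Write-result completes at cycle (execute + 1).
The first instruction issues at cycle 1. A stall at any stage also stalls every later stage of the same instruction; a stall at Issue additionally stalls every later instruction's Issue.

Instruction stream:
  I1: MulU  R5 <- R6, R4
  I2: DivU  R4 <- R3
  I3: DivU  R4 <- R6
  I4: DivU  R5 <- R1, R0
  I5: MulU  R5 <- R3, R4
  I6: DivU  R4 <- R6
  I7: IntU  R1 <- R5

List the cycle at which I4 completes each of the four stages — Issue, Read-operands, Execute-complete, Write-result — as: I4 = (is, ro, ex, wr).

1) issue 1, read 2, done 5, write 6
2) issue 2, read 3, done 10, write 11
3) issue 12, read 13, done 20, write 21  <struct: DivU busy until I2 writes@11>
4) issue 22, read 23, done 30, write 31  <struct: DivU busy until I3 writes@21>
5) issue 32, read 33, done 36, write 37  <WAW R5: wait I4 write@31>
6) issue 33, read 34, done 41, write 42
7) issue 34, read 38, done 39, write 40  <RAW R5: wait I5 write@37>

I4 = (22, 23, 30, 31)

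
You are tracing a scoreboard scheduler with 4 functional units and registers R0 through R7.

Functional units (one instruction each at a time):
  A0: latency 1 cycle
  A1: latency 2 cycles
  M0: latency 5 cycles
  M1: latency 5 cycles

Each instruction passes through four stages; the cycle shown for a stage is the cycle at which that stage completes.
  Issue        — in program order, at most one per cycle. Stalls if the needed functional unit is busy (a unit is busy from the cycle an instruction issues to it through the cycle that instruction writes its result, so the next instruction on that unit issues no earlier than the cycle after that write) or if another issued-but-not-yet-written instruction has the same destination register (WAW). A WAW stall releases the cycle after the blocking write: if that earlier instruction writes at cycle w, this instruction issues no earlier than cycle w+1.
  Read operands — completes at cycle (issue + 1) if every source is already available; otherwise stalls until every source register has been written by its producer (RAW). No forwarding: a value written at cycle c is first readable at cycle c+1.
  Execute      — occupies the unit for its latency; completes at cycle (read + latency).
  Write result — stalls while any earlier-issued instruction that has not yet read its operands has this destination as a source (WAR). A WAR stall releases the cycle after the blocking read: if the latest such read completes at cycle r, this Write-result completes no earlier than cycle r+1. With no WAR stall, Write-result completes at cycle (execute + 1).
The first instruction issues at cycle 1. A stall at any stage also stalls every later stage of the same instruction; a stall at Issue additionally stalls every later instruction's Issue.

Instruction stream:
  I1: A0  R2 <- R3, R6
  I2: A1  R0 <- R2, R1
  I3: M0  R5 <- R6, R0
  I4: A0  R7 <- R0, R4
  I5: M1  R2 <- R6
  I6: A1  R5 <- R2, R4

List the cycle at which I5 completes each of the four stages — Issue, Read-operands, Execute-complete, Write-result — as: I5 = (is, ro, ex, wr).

I1  is:1  ro:2  ex:3  wr:4
I2  is:2  ro:5  ex:7  wr:8  — RAW R2: wait I1 write@4
I3  is:3  ro:9  ex:14  wr:15  — RAW R0: wait I2 write@8
I4  is:5  ro:9  ex:10  wr:11  — struct: A0 busy until I1 writes@4, RAW R0: wait I2 write@8
I5  is:6  ro:7  ex:12  wr:13
I6  is:16  ro:17  ex:19  wr:20  — WAW R5: wait I3 write@15

I5 = (6, 7, 12, 13)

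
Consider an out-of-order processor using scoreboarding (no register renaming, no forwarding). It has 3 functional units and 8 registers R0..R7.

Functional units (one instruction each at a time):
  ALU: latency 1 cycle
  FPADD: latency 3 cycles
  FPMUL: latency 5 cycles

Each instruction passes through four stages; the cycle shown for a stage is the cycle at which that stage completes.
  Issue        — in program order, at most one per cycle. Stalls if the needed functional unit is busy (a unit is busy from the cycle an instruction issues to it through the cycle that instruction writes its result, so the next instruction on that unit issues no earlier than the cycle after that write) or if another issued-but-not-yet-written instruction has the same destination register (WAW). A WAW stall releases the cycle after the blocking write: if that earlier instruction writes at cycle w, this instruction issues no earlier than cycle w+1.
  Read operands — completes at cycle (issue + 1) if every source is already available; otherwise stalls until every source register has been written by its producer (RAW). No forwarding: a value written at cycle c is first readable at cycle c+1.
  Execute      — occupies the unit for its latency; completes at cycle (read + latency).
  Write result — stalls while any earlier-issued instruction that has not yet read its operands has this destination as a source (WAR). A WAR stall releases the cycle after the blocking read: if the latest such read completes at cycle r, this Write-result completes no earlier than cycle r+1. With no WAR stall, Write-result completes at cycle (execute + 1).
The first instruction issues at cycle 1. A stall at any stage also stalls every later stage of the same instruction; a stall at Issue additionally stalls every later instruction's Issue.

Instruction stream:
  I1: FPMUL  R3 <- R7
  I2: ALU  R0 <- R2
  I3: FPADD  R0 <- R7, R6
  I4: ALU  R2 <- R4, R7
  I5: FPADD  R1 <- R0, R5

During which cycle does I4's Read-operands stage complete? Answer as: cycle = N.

cycle = 8

I1: IS=1 RO=2 EX=7 WR=8
I2: IS=2 RO=3 EX=4 WR=5
I3: IS=6 RO=7 EX=10 WR=11  [WAW R0: wait I2 write@5]
I4: IS=7 RO=8 EX=9 WR=10
I5: IS=12 RO=13 EX=16 WR=17  [struct: FPADD busy until I3 writes@11]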